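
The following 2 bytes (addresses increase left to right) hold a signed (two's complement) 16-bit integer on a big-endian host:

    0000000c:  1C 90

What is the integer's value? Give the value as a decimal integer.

In big-endian order the high byte comes first in memory.
The bytes are already most-significant first: 0x1C90.
0x1C90 = 7312.

7312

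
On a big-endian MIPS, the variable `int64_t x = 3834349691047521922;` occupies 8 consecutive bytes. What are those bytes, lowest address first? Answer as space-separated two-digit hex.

3834349691047521922 in hexadecimal, padded to 64 bits, is 0x353658BA8F842E82.
Split into bytes (most-significant first): 35 36 58 BA 8F 84 2E 82.
Big-endian stores the most-significant byte at the lowest address.
So the memory order matches the most-significant-first order: 35 36 58 BA 8F 84 2E 82.

35 36 58 BA 8F 84 2E 82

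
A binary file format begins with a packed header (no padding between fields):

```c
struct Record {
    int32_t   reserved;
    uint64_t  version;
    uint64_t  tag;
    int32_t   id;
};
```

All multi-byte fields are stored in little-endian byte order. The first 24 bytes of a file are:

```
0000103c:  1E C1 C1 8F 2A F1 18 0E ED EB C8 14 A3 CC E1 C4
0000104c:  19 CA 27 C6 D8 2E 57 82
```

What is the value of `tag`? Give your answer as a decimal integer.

`tag` follows `reserved` (4 B), `version` (8 B), so it starts at offset 4 + 8 = 12 and occupies 8 bytes.
Bytes at offsets 12..19: A3 CC E1 C4 19 CA 27 C6.
In little-endian order the low byte comes first in memory.
Reassemble most-significant byte first: C6 27 CA 19 C4 E1 CC A3 → 0xC627CA19C4E1CCA3.
0xC627CA19C4E1CCA3 = 14278603355627572387.

14278603355627572387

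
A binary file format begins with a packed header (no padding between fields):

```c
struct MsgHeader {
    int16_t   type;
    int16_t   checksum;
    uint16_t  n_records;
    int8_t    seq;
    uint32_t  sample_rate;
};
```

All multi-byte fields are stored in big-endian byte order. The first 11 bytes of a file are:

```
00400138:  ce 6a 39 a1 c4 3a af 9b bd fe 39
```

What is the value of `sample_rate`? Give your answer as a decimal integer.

`sample_rate` follows `type` (2 B), `checksum` (2 B), `n_records` (2 B), `seq` (1 B), so it starts at offset 2 + 2 + 2 + 1 = 7 and occupies 4 bytes.
Bytes at offsets 7..10: 9B BD FE 39.
Big-endian: lowest address holds the most-significant byte.
The bytes are already most-significant first: 0x9BBDFE39.
0x9BBDFE39 = 2612919865.

2612919865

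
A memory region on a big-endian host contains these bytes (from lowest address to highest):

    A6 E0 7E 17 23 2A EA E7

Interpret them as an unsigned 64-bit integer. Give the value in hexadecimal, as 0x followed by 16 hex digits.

0xA6E07E17232AEAE7

Big-endian: lowest address holds the most-significant byte.
The bytes are already most-significant first: 0xA6E07E17232AEAE7.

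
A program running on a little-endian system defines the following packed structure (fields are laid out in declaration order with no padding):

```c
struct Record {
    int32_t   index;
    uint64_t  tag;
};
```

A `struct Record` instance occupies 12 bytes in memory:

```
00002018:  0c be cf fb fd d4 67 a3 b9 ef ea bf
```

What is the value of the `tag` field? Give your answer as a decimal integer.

`tag` follows `index` (4 bytes), so it starts at byte offset 4 and occupies 8 bytes.
Bytes at offsets 4..11: FD D4 67 A3 B9 EF EA BF.
Little-endian: lowest address holds the least-significant byte.
Reassemble most-significant byte first: BF EA EF B9 A3 67 D4 FD → 0xBFEAEFB9A367D4FD.
0xBFEAEFB9A367D4FD = 13829129186384008445.

13829129186384008445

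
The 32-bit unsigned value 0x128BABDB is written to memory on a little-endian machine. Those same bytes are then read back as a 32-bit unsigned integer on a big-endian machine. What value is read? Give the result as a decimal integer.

3685452562

Stored little-endian, the bytes at ascending addresses are DB AB 8B 12.
Read back as big-endian, the last byte is least significant, giving 0xDBAB8B12.
0xDBAB8B12 = 3685452562.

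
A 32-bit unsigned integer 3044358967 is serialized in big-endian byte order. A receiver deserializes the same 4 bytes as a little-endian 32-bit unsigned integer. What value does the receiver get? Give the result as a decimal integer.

3044358967 in 32-bit hexadecimal is 0xB5753B37.
Stored big-endian, the bytes at ascending addresses are B5 75 3B 37.
Read back as little-endian, the first byte is least significant, giving 0x373B75B5.
0x373B75B5 = 926643637.

926643637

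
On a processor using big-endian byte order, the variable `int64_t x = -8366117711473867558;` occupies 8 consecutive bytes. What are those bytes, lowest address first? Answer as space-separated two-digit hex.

Two's complement of -8366117711473867558 in 64 bits: 8366117711473867558 = 0x741A6BBBA580FB26; invert → 0x8BE594445A7F04D9; add 1 → 0x8BE594445A7F04DA.
Split into bytes (most-significant first): 8B E5 94 44 5A 7F 04 DA.
Big-endian: lowest address holds the most-significant byte.
So the memory order matches the most-significant-first order: 8B E5 94 44 5A 7F 04 DA.

8B E5 94 44 5A 7F 04 DA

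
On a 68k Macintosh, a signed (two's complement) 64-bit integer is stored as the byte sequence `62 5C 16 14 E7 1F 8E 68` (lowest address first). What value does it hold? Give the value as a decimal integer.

7087564192607080040

Big-endian: lowest address holds the most-significant byte.
The bytes are already most-significant first: 0x625C1614E71F8E68.
0x625C1614E71F8E68 = 7087564192607080040.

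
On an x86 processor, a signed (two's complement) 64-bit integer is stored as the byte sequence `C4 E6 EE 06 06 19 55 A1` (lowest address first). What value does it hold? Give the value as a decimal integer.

-6821518546905930044

In little-endian order the low byte comes first in memory.
Reassemble most-significant byte first: A1 55 19 06 06 EE E6 C4 → 0xA155190606EEE6C4.
Top bit is set, so as a signed 64-bit value this is 0xA155190606EEE6C4 − 2^64 = -6821518546905930044.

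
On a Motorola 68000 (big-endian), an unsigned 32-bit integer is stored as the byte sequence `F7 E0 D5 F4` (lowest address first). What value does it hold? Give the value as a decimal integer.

Big-endian: lowest address holds the most-significant byte.
The bytes are already most-significant first: 0xF7E0D5F4.
0xF7E0D5F4 = 4158707188.

4158707188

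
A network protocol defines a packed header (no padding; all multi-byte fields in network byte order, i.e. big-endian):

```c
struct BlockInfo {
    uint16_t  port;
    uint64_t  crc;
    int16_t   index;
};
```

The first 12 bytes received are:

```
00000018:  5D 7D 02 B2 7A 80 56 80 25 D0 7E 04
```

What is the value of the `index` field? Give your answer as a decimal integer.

32260

`index` follows `port` (2 B), `crc` (8 B), so it starts at offset 2 + 8 = 10 and occupies 2 bytes.
Bytes at offsets 10..11: 7E 04.
Big-endian: lowest address holds the most-significant byte.
The bytes are already most-significant first: 0x7E04.
0x7E04 = 32260.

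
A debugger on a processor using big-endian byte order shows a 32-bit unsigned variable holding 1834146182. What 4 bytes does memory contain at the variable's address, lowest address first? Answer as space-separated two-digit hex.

6D 52 D9 86

1834146182 in hexadecimal, padded to 32 bits, is 0x6D52D986.
Split into bytes (most-significant first): 6D 52 D9 86.
In big-endian order the high byte comes first in memory.
So the memory order matches the most-significant-first order: 6D 52 D9 86.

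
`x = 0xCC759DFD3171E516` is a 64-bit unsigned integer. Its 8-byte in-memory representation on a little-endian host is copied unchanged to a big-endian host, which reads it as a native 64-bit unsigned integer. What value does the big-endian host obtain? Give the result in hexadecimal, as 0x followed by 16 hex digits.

0x16E57131FD9D75CC

Stored little-endian, the bytes at ascending addresses are 16 E5 71 31 FD 9D 75 CC.
Read back as big-endian, the last byte is least significant, giving 0x16E57131FD9D75CC.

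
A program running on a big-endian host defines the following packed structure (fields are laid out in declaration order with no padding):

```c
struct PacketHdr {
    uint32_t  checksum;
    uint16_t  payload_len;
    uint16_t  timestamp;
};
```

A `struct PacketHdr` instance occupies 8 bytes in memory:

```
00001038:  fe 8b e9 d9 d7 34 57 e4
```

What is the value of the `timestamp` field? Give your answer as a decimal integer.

22500

`timestamp` follows `checksum` (4 B), `payload_len` (2 B), so it starts at offset 4 + 2 = 6 and occupies 2 bytes.
Bytes at offsets 6..7: 57 E4.
Big-endian: lowest address holds the most-significant byte.
The bytes are already most-significant first: 0x57E4.
0x57E4 = 22500.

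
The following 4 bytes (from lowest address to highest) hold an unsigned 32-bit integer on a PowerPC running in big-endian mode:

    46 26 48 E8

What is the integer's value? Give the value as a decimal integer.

Big-endian stores the most-significant byte at the lowest address.
The bytes are already most-significant first: 0x462648E8.
0x462648E8 = 1176914152.

1176914152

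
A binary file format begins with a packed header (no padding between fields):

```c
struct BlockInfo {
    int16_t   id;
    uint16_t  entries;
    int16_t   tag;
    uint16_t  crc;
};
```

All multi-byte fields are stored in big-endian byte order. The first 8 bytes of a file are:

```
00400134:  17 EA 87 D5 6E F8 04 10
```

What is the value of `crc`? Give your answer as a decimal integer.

`crc` follows `id` (2 B), `entries` (2 B), `tag` (2 B), so it starts at offset 2 + 2 + 2 = 6 and occupies 2 bytes.
Bytes at offsets 6..7: 04 10.
Big-endian: lowest address holds the most-significant byte.
The bytes are already most-significant first: 0x0410.
0x0410 = 1040.

1040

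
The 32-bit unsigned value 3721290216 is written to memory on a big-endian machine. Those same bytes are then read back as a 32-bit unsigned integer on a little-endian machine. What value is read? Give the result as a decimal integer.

3721290216 in 32-bit hexadecimal is 0xDDCE61E8.
Stored big-endian, the bytes at ascending addresses are DD CE 61 E8.
Read back as little-endian, the first byte is least significant, giving 0xE861CEDD.
0xE861CEDD = 3898724061.

3898724061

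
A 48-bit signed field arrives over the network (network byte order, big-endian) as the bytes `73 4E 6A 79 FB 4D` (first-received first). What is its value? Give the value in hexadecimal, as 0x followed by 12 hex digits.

Big-endian stores the most-significant byte at the lowest address.
The bytes are already most-significant first: 0x734E6A79FB4D.

0x734E6A79FB4D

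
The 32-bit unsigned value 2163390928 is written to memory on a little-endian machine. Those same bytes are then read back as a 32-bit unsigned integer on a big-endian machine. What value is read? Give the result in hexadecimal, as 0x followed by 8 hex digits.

2163390928 in 32-bit hexadecimal is 0x80F2B9D0.
Stored little-endian, the bytes at ascending addresses are D0 B9 F2 80.
Read back as big-endian, the last byte is least significant, giving 0xD0B9F280.

0xD0B9F280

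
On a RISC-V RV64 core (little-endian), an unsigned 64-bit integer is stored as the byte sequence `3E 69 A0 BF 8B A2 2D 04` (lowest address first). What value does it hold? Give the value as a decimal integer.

In little-endian order the low byte comes first in memory.
Reassemble most-significant byte first: 04 2D A2 8B BF A0 69 3E → 0x042DA28BBFA0693E.
0x042DA28BBFA0693E = 301075471202806078.

301075471202806078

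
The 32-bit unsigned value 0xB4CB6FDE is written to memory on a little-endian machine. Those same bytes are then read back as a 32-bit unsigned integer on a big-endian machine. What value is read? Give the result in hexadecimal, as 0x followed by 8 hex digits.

Stored little-endian, the bytes at ascending addresses are DE 6F CB B4.
Read back as big-endian, the last byte is least significant, giving 0xDE6FCBB4.

0xDE6FCBB4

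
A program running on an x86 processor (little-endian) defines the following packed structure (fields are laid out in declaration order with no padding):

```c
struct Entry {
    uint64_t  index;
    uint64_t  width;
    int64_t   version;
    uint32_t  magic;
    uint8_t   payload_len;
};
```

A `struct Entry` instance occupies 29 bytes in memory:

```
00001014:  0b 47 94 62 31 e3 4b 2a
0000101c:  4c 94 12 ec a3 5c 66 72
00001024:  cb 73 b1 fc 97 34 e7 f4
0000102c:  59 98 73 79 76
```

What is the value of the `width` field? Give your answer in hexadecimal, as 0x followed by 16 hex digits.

0x72665CA3EC12944C

`width` follows `index` (8 bytes), so it starts at byte offset 8 and occupies 8 bytes.
Bytes at offsets 8..15: 4C 94 12 EC A3 5C 66 72.
Little-endian stores the least-significant byte at the lowest address.
Reassemble most-significant byte first: 72 66 5C A3 EC 12 94 4C → 0x72665CA3EC12944C.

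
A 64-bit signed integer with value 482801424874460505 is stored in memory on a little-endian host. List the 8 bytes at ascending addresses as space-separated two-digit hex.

59 D5 B1 82 56 41 B3 06

482801424874460505 in hexadecimal, padded to 64 bits, is 0x06B3415682B1D559.
Split into bytes (most-significant first): 06 B3 41 56 82 B1 D5 59.
Little-endian: lowest address holds the least-significant byte.
So at ascending addresses the bytes are 59 D5 B1 82 56 41 B3 06.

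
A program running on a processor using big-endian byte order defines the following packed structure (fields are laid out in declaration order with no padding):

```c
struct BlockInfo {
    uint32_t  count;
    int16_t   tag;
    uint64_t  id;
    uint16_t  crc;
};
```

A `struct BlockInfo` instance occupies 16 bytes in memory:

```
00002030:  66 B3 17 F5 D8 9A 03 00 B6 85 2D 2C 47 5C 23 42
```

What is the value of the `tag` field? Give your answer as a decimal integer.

-10086

`tag` follows `count` (4 bytes), so it starts at byte offset 4 and occupies 2 bytes.
Bytes at offsets 4..5: D8 9A.
In big-endian order the high byte comes first in memory.
The bytes are already most-significant first: 0xD89A.
Top bit is set, so as a signed 16-bit value this is 0xD89A − 2^16 = -10086.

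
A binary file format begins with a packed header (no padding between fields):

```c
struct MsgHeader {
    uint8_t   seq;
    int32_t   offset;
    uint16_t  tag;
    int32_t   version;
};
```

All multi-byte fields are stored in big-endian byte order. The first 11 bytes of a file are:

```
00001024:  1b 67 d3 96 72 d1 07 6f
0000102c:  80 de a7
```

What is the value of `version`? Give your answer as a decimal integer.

1870716583

`version` follows `seq` (1 B), `offset` (4 B), `tag` (2 B), so it starts at offset 1 + 4 + 2 = 7 and occupies 4 bytes.
Bytes at offsets 7..10: 6F 80 DE A7.
Big-endian stores the most-significant byte at the lowest address.
The bytes are already most-significant first: 0x6F80DEA7.
0x6F80DEA7 = 1870716583.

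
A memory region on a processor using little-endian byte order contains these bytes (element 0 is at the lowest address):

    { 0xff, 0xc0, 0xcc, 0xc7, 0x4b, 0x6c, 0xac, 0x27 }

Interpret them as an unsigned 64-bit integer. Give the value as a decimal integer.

2858778936203854079

Little-endian stores the least-significant byte at the lowest address.
Reassemble most-significant byte first: 27 AC 6C 4B C7 CC C0 FF → 0x27AC6C4BC7CCC0FF.
0x27AC6C4BC7CCC0FF = 2858778936203854079.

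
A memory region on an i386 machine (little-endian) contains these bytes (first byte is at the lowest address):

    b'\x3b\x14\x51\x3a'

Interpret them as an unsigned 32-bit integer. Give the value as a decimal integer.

978392123

Little-endian stores the least-significant byte at the lowest address.
Reassemble most-significant byte first: 3A 51 14 3B → 0x3A51143B.
0x3A51143B = 978392123.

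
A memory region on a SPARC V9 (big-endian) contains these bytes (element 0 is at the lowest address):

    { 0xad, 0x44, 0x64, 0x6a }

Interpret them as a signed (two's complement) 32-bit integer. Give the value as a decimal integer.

Big-endian: lowest address holds the most-significant byte.
The bytes are already most-significant first: 0xAD44646A.
Top bit is set, so as a signed 32-bit value this is 0xAD44646A − 2^32 = -1388026774.

-1388026774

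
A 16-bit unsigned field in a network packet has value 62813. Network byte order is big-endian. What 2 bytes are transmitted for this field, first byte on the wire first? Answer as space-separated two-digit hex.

F5 5D

62813 in hexadecimal, padded to 16 bits, is 0xF55D.
Split into bytes (most-significant first): F5 5D.
In big-endian order the high byte comes first in memory.
So the memory order matches the most-significant-first order: F5 5D.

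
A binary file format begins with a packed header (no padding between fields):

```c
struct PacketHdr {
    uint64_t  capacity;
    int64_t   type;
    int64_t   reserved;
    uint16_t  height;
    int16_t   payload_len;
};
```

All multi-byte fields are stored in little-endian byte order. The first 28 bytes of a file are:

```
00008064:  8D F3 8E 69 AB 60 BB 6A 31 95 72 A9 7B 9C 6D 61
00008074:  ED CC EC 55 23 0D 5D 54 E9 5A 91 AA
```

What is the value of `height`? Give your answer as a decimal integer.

23273

`height` follows `capacity` (8 B), `type` (8 B), `reserved` (8 B), so it starts at offset 8 + 8 + 8 = 24 and occupies 2 bytes.
Bytes at offsets 24..25: E9 5A.
Little-endian: lowest address holds the least-significant byte.
Reassemble most-significant byte first: 5A E9 → 0x5AE9.
0x5AE9 = 23273.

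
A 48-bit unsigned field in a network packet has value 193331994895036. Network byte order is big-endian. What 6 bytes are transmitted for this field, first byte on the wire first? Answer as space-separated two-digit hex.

AF D5 9C E1 22 BC

193331994895036 in hexadecimal, padded to 48 bits, is 0xAFD59CE122BC.
Split into bytes (most-significant first): AF D5 9C E1 22 BC.
Big-endian stores the most-significant byte at the lowest address.
So the memory order matches the most-significant-first order: AF D5 9C E1 22 BC.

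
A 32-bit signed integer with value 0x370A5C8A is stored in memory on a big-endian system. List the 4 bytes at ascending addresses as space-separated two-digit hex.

Split into bytes (most-significant first): 37 0A 5C 8A.
Big-endian: lowest address holds the most-significant byte.
So the memory order matches the most-significant-first order: 37 0A 5C 8A.

37 0A 5C 8A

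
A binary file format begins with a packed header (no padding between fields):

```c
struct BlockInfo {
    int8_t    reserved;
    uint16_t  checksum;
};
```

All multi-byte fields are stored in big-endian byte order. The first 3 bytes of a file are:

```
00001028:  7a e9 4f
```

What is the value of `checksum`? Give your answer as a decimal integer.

`checksum` follows `reserved` (1 byte), so it starts at byte offset 1 and occupies 2 bytes.
Bytes at offsets 1..2: E9 4F.
In big-endian order the high byte comes first in memory.
The bytes are already most-significant first: 0xE94F.
0xE94F = 59727.

59727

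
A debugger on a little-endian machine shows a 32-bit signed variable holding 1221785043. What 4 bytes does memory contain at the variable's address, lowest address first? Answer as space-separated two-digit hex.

D3 F5 D2 48

1221785043 in hexadecimal, padded to 32 bits, is 0x48D2F5D3.
Split into bytes (most-significant first): 48 D2 F5 D3.
Little-endian stores the least-significant byte at the lowest address.
So at ascending addresses the bytes are D3 F5 D2 48.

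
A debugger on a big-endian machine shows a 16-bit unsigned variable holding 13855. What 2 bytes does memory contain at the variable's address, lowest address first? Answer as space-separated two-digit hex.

36 1F

13855 in hexadecimal, padded to 16 bits, is 0x361F.
Split into bytes (most-significant first): 36 1F.
In big-endian order the high byte comes first in memory.
So the memory order matches the most-significant-first order: 36 1F.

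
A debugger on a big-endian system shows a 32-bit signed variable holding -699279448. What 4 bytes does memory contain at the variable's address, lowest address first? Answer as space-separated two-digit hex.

Two's complement of -699279448 in 32 bits: 699279448 = 0x29AE2858; invert → 0xD651D7A7; add 1 → 0xD651D7A8.
Split into bytes (most-significant first): D6 51 D7 A8.
Big-endian: lowest address holds the most-significant byte.
So the memory order matches the most-significant-first order: D6 51 D7 A8.

D6 51 D7 A8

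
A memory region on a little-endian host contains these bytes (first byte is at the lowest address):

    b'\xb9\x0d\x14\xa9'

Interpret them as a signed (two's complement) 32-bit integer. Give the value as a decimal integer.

-1458303559

Little-endian: lowest address holds the least-significant byte.
Reassemble most-significant byte first: A9 14 0D B9 → 0xA9140DB9.
Top bit is set, so as a signed 32-bit value this is 0xA9140DB9 − 2^32 = -1458303559.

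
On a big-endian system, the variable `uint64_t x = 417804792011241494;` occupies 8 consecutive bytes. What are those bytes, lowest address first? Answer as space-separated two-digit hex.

05 CC 57 3E A5 49 38 16

417804792011241494 in hexadecimal, padded to 64 bits, is 0x05CC573EA5493816.
Split into bytes (most-significant first): 05 CC 57 3E A5 49 38 16.
Big-endian stores the most-significant byte at the lowest address.
So the memory order matches the most-significant-first order: 05 CC 57 3E A5 49 38 16.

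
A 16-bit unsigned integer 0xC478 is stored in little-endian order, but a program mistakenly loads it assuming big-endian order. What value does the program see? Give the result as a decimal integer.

Stored little-endian, the bytes at ascending addresses are 78 C4.
Read back as big-endian, the last byte is least significant, giving 0x78C4.
0x78C4 = 30916.

30916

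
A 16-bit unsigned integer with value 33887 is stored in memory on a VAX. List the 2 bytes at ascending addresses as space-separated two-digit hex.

5F 84

33887 in hexadecimal, padded to 16 bits, is 0x845F.
Split into bytes (most-significant first): 84 5F.
Little-endian stores the least-significant byte at the lowest address.
So at ascending addresses the bytes are 5F 84.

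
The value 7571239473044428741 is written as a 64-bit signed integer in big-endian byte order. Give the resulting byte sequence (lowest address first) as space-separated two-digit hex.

7571239473044428741 in hexadecimal, padded to 64 bits, is 0x6912722FC43A97C5.
Split into bytes (most-significant first): 69 12 72 2F C4 3A 97 C5.
In big-endian order the high byte comes first in memory.
So the memory order matches the most-significant-first order: 69 12 72 2F C4 3A 97 C5.

69 12 72 2F C4 3A 97 C5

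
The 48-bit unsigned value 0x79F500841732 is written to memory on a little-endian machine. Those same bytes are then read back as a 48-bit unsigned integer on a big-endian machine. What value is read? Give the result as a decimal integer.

Stored little-endian, the bytes at ascending addresses are 32 17 84 00 F5 79.
Read back as big-endian, the last byte is least significant, giving 0x32178400F579.
0x32178400F579 = 55076580291961.

55076580291961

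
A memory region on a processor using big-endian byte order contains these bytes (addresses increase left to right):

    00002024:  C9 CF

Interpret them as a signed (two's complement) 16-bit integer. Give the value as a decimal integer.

-13873

Big-endian stores the most-significant byte at the lowest address.
The bytes are already most-significant first: 0xC9CF.
Top bit is set, so as a signed 16-bit value this is 0xC9CF − 2^16 = -13873.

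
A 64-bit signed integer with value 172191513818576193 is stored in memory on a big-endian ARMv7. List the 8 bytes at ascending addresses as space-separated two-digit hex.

02 63 BF 44 FE 7E 35 41

172191513818576193 in hexadecimal, padded to 64 bits, is 0x0263BF44FE7E3541.
Split into bytes (most-significant first): 02 63 BF 44 FE 7E 35 41.
In big-endian order the high byte comes first in memory.
So the memory order matches the most-significant-first order: 02 63 BF 44 FE 7E 35 41.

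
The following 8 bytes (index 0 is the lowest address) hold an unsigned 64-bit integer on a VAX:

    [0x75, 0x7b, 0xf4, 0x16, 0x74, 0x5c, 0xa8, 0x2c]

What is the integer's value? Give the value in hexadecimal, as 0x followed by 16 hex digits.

Little-endian stores the least-significant byte at the lowest address.
Reassemble most-significant byte first: 2C A8 5C 74 16 F4 7B 75 → 0x2CA85C7416F47B75.

0x2CA85C7416F47B75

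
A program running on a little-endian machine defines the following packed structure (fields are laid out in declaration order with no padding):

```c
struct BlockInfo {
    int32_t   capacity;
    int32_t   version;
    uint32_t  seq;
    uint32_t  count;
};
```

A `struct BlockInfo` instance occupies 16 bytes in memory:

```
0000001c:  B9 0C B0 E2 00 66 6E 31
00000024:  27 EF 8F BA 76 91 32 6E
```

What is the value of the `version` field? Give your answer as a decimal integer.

829318656

`version` follows `capacity` (4 bytes), so it starts at byte offset 4 and occupies 4 bytes.
Bytes at offsets 4..7: 00 66 6E 31.
In little-endian order the low byte comes first in memory.
Reassemble most-significant byte first: 31 6E 66 00 → 0x316E6600.
0x316E6600 = 829318656.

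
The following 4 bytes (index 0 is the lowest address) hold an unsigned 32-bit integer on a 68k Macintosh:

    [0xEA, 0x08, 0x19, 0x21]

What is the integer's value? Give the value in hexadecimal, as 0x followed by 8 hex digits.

0xEA081921

Big-endian stores the most-significant byte at the lowest address.
The bytes are already most-significant first: 0xEA081921.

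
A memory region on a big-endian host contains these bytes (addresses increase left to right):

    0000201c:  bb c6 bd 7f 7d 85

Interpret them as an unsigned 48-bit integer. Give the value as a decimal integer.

206462257167749

Big-endian: lowest address holds the most-significant byte.
The bytes are already most-significant first: 0xBBC6BD7F7D85.
0xBBC6BD7F7D85 = 206462257167749.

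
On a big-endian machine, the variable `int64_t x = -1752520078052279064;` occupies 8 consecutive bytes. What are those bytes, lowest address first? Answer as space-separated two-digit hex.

Two's complement of -1752520078052279064 in 64 bits: 1752520078052279064 = 0x185233B9CA0BC318; invert → 0xE7ADCC4635F43CE7; add 1 → 0xE7ADCC4635F43CE8.
Split into bytes (most-significant first): E7 AD CC 46 35 F4 3C E8.
Big-endian stores the most-significant byte at the lowest address.
So the memory order matches the most-significant-first order: E7 AD CC 46 35 F4 3C E8.

E7 AD CC 46 35 F4 3C E8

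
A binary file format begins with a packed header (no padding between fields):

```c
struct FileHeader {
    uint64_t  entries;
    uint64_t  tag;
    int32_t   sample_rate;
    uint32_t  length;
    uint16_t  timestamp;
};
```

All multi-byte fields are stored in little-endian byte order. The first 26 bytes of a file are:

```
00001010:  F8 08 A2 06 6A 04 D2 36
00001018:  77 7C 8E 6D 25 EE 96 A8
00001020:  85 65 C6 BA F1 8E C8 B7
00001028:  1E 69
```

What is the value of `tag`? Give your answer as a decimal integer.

12148158889397746807

`tag` follows `entries` (8 bytes), so it starts at byte offset 8 and occupies 8 bytes.
Bytes at offsets 8..15: 77 7C 8E 6D 25 EE 96 A8.
Little-endian: lowest address holds the least-significant byte.
Reassemble most-significant byte first: A8 96 EE 25 6D 8E 7C 77 → 0xA896EE256D8E7C77.
0xA896EE256D8E7C77 = 12148158889397746807.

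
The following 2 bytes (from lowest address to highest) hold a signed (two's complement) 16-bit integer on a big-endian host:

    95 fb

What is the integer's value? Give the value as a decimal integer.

-27141

Big-endian: lowest address holds the most-significant byte.
The bytes are already most-significant first: 0x95FB.
Top bit is set, so as a signed 16-bit value this is 0x95FB − 2^16 = -27141.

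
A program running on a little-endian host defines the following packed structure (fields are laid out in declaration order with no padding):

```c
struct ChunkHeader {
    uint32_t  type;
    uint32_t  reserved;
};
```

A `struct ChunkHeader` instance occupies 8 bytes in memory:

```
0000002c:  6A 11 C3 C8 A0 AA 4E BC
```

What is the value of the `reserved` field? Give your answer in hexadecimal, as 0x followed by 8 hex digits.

`reserved` follows `type` (4 bytes), so it starts at byte offset 4 and occupies 4 bytes.
Bytes at offsets 4..7: A0 AA 4E BC.
In little-endian order the low byte comes first in memory.
Reassemble most-significant byte first: BC 4E AA A0 → 0xBC4EAAA0.

0xBC4EAAA0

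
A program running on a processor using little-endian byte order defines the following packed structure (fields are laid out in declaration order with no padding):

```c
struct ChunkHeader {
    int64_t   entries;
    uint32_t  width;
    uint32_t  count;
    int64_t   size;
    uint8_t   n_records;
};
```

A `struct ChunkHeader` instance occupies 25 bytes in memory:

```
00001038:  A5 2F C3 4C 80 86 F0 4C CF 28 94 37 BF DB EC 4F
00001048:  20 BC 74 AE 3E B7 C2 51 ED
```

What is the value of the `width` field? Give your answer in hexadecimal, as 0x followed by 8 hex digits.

0x379428CF

`width` follows `entries` (8 bytes), so it starts at byte offset 8 and occupies 4 bytes.
Bytes at offsets 8..11: CF 28 94 37.
In little-endian order the low byte comes first in memory.
Reassemble most-significant byte first: 37 94 28 CF → 0x379428CF.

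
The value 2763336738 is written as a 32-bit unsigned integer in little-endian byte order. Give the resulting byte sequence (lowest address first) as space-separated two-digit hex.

22 2C B5 A4

2763336738 in hexadecimal, padded to 32 bits, is 0xA4B52C22.
Split into bytes (most-significant first): A4 B5 2C 22.
Little-endian stores the least-significant byte at the lowest address.
So at ascending addresses the bytes are 22 2C B5 A4.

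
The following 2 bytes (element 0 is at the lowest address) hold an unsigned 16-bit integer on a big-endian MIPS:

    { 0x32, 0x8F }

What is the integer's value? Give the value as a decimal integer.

In big-endian order the high byte comes first in memory.
The bytes are already most-significant first: 0x328F.
0x328F = 12943.

12943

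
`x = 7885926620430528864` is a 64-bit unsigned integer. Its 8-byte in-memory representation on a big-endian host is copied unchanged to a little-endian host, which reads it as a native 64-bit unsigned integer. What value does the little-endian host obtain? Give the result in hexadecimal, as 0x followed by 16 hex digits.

7885926620430528864 in 64-bit hexadecimal is 0x6D70707AD78EF160.
Stored big-endian, the bytes at ascending addresses are 6D 70 70 7A D7 8E F1 60.
Read back as little-endian, the first byte is least significant, giving 0x60F18ED77A70706D.

0x60F18ED77A70706D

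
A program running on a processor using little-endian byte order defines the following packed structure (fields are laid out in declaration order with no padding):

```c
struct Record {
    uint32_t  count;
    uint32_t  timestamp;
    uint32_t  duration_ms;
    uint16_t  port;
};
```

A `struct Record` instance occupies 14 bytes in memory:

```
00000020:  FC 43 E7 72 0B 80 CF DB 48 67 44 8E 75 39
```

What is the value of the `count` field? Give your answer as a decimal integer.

1927758844

`count` is the first field, at byte offset 0, occupying 4 bytes.
Bytes at offsets 0..3: FC 43 E7 72.
In little-endian order the low byte comes first in memory.
Reassemble most-significant byte first: 72 E7 43 FC → 0x72E743FC.
0x72E743FC = 1927758844.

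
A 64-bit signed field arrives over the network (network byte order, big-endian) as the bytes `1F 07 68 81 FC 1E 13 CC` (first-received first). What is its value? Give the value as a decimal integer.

Big-endian: lowest address holds the most-significant byte.
The bytes are already most-significant first: 0x1F076881FC1E13CC.
0x1F076881FC1E13CC = 2235870647502640076.

2235870647502640076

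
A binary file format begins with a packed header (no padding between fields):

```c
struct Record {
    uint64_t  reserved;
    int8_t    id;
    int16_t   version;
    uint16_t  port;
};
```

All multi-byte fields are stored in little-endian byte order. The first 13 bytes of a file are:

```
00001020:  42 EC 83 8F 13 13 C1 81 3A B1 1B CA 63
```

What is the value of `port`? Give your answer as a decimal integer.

25546

`port` follows `reserved` (8 B), `id` (1 B), `version` (2 B), so it starts at offset 8 + 1 + 2 = 11 and occupies 2 bytes.
Bytes at offsets 11..12: CA 63.
Little-endian: lowest address holds the least-significant byte.
Reassemble most-significant byte first: 63 CA → 0x63CA.
0x63CA = 25546.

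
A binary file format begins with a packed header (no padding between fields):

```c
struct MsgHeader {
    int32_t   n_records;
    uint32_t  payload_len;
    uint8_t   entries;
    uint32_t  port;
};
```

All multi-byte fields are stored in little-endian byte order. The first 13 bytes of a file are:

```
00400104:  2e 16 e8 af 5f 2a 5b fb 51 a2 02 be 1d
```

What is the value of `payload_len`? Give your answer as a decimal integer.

4217055839

`payload_len` follows `n_records` (4 bytes), so it starts at byte offset 4 and occupies 4 bytes.
Bytes at offsets 4..7: 5F 2A 5B FB.
Little-endian: lowest address holds the least-significant byte.
Reassemble most-significant byte first: FB 5B 2A 5F → 0xFB5B2A5F.
0xFB5B2A5F = 4217055839.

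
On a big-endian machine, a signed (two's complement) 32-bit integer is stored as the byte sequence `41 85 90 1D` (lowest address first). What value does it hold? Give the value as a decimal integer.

1099272221

Big-endian: lowest address holds the most-significant byte.
The bytes are already most-significant first: 0x4185901D.
0x4185901D = 1099272221.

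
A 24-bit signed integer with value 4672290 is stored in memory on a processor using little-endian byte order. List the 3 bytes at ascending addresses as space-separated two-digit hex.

22 4B 47

4672290 in hexadecimal, padded to 24 bits, is 0x474B22.
Split into bytes (most-significant first): 47 4B 22.
Little-endian: lowest address holds the least-significant byte.
So at ascending addresses the bytes are 22 4B 47.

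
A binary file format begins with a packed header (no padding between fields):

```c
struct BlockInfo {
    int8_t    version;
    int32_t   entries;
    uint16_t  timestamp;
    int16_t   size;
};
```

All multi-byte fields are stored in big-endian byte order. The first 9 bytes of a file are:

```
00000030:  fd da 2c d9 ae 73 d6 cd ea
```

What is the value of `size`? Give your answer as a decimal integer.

-12822

`size` follows `version` (1 B), `entries` (4 B), `timestamp` (2 B), so it starts at offset 1 + 4 + 2 = 7 and occupies 2 bytes.
Bytes at offsets 7..8: CD EA.
In big-endian order the high byte comes first in memory.
The bytes are already most-significant first: 0xCDEA.
Top bit is set, so as a signed 16-bit value this is 0xCDEA − 2^16 = -12822.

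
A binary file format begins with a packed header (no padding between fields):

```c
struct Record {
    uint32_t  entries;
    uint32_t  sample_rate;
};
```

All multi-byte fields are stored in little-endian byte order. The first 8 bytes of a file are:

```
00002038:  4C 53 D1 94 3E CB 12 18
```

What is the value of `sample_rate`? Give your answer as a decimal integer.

403884862

`sample_rate` follows `entries` (4 bytes), so it starts at byte offset 4 and occupies 4 bytes.
Bytes at offsets 4..7: 3E CB 12 18.
In little-endian order the low byte comes first in memory.
Reassemble most-significant byte first: 18 12 CB 3E → 0x1812CB3E.
0x1812CB3E = 403884862.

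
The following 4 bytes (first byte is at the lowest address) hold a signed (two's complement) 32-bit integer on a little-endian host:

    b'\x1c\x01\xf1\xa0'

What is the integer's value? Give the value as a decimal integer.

-1594818276

Little-endian: lowest address holds the least-significant byte.
Reassemble most-significant byte first: A0 F1 01 1C → 0xA0F1011C.
Top bit is set, so as a signed 32-bit value this is 0xA0F1011C − 2^32 = -1594818276.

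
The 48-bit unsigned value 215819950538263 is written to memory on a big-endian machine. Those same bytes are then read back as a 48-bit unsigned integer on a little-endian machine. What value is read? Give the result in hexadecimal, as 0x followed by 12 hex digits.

215819950538263 in 48-bit hexadecimal is 0xC4497F7CBE17.
Stored big-endian, the bytes at ascending addresses are C4 49 7F 7C BE 17.
Read back as little-endian, the first byte is least significant, giving 0x17BE7C7F49C4.

0x17BE7C7F49C4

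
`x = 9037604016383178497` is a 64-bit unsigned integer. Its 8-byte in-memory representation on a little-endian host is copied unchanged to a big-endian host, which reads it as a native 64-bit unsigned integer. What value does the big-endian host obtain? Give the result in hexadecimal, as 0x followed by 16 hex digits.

9037604016383178497 in 64-bit hexadecimal is 0x7D6C04F83929B701.
Stored little-endian, the bytes at ascending addresses are 01 B7 29 39 F8 04 6C 7D.
Read back as big-endian, the last byte is least significant, giving 0x01B72939F8046C7D.

0x01B72939F8046C7D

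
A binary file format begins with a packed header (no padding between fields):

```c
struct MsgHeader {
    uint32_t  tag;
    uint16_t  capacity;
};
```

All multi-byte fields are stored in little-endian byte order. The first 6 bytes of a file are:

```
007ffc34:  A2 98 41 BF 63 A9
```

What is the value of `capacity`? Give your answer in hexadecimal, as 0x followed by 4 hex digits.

0xA963

`capacity` follows `tag` (4 bytes), so it starts at byte offset 4 and occupies 2 bytes.
Bytes at offsets 4..5: 63 A9.
In little-endian order the low byte comes first in memory.
Reassemble most-significant byte first: A9 63 → 0xA963.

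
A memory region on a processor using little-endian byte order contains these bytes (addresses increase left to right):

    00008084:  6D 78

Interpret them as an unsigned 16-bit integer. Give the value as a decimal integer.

30829

Little-endian stores the least-significant byte at the lowest address.
Reassemble most-significant byte first: 78 6D → 0x786D.
0x786D = 30829.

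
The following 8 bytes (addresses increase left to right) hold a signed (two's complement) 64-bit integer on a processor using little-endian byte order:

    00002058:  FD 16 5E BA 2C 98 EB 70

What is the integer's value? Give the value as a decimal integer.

8136764469647644413

Little-endian stores the least-significant byte at the lowest address.
Reassemble most-significant byte first: 70 EB 98 2C BA 5E 16 FD → 0x70EB982CBA5E16FD.
0x70EB982CBA5E16FD = 8136764469647644413.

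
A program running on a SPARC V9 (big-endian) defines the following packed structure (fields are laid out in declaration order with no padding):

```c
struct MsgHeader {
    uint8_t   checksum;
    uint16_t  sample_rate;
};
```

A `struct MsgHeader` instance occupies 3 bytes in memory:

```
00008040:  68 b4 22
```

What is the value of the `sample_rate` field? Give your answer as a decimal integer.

`sample_rate` follows `checksum` (1 byte), so it starts at byte offset 1 and occupies 2 bytes.
Bytes at offsets 1..2: B4 22.
Big-endian: lowest address holds the most-significant byte.
The bytes are already most-significant first: 0xB422.
0xB422 = 46114.

46114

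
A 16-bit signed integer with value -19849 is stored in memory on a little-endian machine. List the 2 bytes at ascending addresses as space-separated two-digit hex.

Two's complement of -19849 in 16 bits: 19849 = 0x4D89; invert → 0xB276; add 1 → 0xB277.
Split into bytes (most-significant first): B2 77.
In little-endian order the low byte comes first in memory.
So at ascending addresses the bytes are 77 B2.

77 B2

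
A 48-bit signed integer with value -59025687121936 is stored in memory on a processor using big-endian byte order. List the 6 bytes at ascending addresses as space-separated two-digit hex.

CA 51 02 E2 EF F0

Two's complement of -59025687121936 in 48 bits: 59025687121936 = 0x35AEFD1D1010; invert → 0xCA5102E2EFEF; add 1 → 0xCA5102E2EFF0.
Split into bytes (most-significant first): CA 51 02 E2 EF F0.
Big-endian stores the most-significant byte at the lowest address.
So the memory order matches the most-significant-first order: CA 51 02 E2 EF F0.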